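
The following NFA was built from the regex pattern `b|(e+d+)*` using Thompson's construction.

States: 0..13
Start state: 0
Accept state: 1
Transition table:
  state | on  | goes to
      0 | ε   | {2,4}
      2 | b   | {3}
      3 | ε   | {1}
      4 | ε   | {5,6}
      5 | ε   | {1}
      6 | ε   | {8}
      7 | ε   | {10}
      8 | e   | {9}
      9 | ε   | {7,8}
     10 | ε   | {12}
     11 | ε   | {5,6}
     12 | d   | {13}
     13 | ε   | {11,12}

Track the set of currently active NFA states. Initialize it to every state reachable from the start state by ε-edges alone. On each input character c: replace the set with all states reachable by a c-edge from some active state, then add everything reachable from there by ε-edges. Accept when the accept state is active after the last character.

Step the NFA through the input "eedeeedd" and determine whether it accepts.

Answer: ACCEPT

Trace:
S₀ = ε-closure({0}) = {0,1,2,4,5,6,8}
'e' @ 1: {7,8,9,10,12}
'e' @ 2: {7,8,9,10,12}
'd' @ 3: {1,5,6,8,11,12,13}  ✓accept
'e' @ 4: {7,8,9,10,12}
'e' @ 5: {7,8,9,10,12}
'e' @ 6: {7,8,9,10,12}
'd' @ 7: {1,5,6,8,11,12,13}  ✓accept
'd' @ 8: {1,5,6,8,11,12,13}  ✓accept
after full input: {1,5,6,8,11,12,13}  (accept=1 in)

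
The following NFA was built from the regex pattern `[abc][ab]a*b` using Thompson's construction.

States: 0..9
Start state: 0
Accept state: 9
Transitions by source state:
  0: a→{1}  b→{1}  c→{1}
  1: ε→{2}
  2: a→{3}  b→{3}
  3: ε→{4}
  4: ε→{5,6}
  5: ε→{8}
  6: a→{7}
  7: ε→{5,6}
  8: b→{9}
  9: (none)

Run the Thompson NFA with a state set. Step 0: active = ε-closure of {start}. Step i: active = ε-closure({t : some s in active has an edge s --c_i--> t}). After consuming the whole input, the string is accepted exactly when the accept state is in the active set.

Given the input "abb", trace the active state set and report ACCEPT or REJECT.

Answer: ACCEPT

Steps:
start: ε-closure({0}) = {0}
'a' @ 1: {1,2}
'b' @ 2: {3,4,5,6,8}
'b' @ 3: {9}  (accept∈set)
final: {9}; accept 9 in set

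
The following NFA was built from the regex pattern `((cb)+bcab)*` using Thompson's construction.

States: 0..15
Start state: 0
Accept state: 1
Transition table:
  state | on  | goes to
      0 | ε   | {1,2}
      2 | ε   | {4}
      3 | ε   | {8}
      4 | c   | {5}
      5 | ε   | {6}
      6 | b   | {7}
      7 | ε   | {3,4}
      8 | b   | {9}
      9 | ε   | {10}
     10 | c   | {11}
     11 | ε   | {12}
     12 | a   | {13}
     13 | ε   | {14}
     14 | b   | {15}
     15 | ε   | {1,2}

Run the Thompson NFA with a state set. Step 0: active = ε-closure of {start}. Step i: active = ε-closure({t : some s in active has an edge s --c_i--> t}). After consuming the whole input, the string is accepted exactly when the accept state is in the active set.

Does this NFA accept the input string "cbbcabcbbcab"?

initial (ε-close {0}): {0,1,2,4}
'c' @ 1: {5,6}
'b' @ 2: {3,4,7,8}
'b' @ 3: {9,10}
'c' @ 4: {11,12}
'a' @ 5: {13,14}
'b' @ 6: {1,2,4,15}  (accept∈set)
'c' @ 7: {5,6}
'b' @ 8: {3,4,7,8}
'b' @ 9: {9,10}
'c' @ 10: {11,12}
'a' @ 11: {13,14}
'b' @ 12: {1,2,4,15}  (accept∈set)
after full input: {1,2,4,15}  (accept=1 in)

Answer: ACCEPT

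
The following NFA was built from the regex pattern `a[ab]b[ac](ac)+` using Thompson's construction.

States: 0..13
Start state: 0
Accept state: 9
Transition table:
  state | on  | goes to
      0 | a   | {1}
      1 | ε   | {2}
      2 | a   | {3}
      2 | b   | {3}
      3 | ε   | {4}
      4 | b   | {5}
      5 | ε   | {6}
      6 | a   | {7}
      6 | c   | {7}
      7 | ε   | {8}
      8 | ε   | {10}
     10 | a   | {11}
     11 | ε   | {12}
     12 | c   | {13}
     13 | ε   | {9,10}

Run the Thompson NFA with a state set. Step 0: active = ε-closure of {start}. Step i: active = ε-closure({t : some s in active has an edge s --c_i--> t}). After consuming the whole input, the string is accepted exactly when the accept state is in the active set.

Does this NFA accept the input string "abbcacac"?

initial (ε-close {0}): {0}
'a' @ 1: {1,2}
'b' @ 2: {3,4}
'b' @ 3: {5,6}
'c' @ 4: {7,8,10}
'a' @ 5: {11,12}
'c' @ 6: {9,10,13}  [accepting]
'a' @ 7: {11,12}
'c' @ 8: {9,10,13}  [accepting]
after full input: {9,10,13}  (accept=9 in)

Answer: ACCEPT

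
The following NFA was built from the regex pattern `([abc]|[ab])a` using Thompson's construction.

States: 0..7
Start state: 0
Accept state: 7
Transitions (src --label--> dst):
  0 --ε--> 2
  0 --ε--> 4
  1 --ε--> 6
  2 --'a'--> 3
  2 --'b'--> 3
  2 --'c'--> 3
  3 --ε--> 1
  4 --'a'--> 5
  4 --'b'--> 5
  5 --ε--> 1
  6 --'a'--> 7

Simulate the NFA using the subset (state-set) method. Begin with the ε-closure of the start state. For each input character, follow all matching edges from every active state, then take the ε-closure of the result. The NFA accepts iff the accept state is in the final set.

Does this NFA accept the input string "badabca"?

Answer: REJECT

Trace:
S₀ = ε-closure({0}) = {0,2,4}
'b' @ 1: {1,3,5,6}
'a' @ 2: {7}  ✓accept
'd' @ 3: {}  — no active states
rest 'abca' ignored (set empty)
after full input: {}  (accept=7 not in)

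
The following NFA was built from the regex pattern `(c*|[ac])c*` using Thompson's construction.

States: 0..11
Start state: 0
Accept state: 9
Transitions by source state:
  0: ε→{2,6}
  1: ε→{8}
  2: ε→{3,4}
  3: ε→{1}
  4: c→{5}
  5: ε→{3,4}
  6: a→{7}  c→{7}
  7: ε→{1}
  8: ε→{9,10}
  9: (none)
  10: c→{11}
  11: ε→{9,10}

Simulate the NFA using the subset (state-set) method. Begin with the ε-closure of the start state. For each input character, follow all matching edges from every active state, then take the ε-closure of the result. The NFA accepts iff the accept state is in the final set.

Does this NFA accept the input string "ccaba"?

Answer: REJECT

Steps:
initial (ε-close {0}): {0,1,2,3,4,6,8,9,10}
'c' @ 1: {1,3,4,5,7,8,9,10,11}  (accept∈set)
'c' @ 2: {1,3,4,5,8,9,10,11}  (accept∈set)
'a' @ 3: {}  — dead — no transitions
rest 'ba' ignored (set empty)
end set {} — state 9 not in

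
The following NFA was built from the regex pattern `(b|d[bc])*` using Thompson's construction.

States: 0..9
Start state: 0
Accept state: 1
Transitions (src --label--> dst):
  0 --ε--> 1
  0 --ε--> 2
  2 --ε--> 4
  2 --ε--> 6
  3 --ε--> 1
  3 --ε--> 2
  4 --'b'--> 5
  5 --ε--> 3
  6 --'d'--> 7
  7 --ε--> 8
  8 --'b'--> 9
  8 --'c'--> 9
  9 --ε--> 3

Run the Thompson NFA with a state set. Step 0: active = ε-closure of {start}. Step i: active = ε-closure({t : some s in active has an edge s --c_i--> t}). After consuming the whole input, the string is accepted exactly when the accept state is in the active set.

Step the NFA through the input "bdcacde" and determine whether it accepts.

Answer: REJECT

Derivation:
start: ε-closure({0}) = {0,1,2,4,6}
'b' @ 1: {1,2,3,4,5,6}  ✓accept
'd' @ 2: {7,8}
'c' @ 3: {1,2,3,4,6,9}  ✓accept
'a' @ 4: {}  — dead — no transitions
rest 'cde' ignored (set empty)
after full input: {}  (accept=1 not in)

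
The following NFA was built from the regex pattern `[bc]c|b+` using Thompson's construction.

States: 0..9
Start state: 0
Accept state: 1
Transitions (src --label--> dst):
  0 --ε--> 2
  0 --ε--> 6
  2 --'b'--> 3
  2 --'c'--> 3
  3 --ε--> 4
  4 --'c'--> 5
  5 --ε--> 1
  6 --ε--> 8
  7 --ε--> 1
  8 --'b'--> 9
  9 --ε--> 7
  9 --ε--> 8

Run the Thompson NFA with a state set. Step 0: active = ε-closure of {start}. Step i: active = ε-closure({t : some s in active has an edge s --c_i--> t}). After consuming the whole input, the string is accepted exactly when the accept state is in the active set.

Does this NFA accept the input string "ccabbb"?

Answer: REJECT

Trace:
S₀ = ε-closure({0}) = {0,2,6,8}
'c' @ 1: {3,4}
'c' @ 2: {1,5}  ✓accept
'a' @ 3: {}  — dead — no transitions
rest 'bbb' ignored (set empty)
end set {} — state 1 not in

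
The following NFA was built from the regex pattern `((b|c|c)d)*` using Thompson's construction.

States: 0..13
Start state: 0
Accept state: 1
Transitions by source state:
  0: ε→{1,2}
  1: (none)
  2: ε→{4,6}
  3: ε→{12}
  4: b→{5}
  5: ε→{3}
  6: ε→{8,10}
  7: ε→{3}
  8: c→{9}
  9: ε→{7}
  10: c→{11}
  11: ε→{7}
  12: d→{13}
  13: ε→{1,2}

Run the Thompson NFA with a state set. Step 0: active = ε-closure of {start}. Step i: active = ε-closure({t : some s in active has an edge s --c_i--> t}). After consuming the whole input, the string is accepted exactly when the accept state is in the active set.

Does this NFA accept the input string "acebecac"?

Answer: REJECT

Derivation:
initial (ε-close {0}): {0,1,2,4,6,8,10}
'a' @ 1: {}  — no active states
rest 'cebecac' ignored (set empty)
end set {} — state 1 not in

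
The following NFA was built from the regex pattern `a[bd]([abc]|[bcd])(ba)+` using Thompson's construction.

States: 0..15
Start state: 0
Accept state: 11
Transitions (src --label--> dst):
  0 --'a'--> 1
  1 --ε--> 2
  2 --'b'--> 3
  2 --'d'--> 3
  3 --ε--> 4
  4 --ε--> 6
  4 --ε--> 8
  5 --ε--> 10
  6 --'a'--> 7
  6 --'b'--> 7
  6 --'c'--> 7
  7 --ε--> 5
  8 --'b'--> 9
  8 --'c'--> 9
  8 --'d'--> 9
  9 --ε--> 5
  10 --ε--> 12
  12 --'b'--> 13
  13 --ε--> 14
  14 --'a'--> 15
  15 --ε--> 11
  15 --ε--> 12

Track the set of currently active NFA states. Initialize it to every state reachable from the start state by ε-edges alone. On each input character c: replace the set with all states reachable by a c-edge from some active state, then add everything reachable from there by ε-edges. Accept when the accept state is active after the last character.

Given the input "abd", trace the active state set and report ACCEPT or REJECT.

start: ε-closure({0}) = {0}
'a' @ 1: {1,2}
'b' @ 2: {3,4,6,8}
'd' @ 3: {5,9,10,12}
after full input: {5,9,10,12}  (accept=11 not in)

Answer: REJECT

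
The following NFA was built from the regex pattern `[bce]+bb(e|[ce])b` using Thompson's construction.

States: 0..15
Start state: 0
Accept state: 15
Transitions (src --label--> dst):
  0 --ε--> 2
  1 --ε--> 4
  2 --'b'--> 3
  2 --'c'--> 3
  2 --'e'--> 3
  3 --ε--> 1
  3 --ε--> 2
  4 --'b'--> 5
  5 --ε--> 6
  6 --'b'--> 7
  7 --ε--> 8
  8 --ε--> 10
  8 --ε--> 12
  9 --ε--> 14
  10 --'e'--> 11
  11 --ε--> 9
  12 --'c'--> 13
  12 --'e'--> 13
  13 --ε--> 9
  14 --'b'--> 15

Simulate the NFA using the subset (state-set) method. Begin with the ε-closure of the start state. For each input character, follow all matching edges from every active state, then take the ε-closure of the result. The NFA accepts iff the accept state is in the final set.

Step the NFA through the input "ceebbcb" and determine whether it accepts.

Answer: ACCEPT

Derivation:
start: ε-closure({0}) = {0,2}
'c' @ 1: {1,2,3,4}
'e' @ 2: {1,2,3,4}
'e' @ 3: {1,2,3,4}
'b' @ 4: {1,2,3,4,5,6}
'b' @ 5: {1,2,3,4,5,6,7,8,10,12}
'c' @ 6: {1,2,3,4,9,13,14}
'b' @ 7: {1,2,3,4,5,6,15}  ✓accept
after full input: {1,2,3,4,5,6,15}  (accept=15 in)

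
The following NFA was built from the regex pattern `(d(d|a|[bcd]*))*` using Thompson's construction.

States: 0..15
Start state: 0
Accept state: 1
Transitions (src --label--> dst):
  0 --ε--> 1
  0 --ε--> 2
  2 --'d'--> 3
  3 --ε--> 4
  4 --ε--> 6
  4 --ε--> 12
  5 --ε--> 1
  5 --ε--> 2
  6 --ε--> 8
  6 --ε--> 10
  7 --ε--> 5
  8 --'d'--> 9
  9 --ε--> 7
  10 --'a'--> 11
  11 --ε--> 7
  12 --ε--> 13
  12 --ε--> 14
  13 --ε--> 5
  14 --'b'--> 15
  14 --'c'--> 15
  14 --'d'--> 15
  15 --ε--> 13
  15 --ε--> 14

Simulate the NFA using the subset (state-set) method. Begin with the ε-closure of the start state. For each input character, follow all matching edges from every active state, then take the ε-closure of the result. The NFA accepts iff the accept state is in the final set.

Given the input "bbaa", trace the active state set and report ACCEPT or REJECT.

start: ε-closure({0}) = {0,1,2}
'b' @ 1: {}  — dead — no transitions
rest 'baa' ignored (set empty)
end set {} — state 1 not in

Answer: REJECT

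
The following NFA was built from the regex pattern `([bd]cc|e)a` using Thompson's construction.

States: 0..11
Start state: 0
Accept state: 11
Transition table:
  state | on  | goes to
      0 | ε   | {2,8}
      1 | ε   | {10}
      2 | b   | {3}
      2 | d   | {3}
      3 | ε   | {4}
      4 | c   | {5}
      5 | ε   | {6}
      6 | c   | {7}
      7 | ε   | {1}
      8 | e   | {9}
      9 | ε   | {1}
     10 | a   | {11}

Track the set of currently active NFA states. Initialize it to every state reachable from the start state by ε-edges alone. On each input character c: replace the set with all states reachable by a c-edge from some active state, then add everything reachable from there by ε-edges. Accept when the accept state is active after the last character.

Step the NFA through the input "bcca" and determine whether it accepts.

initial (ε-close {0}): {0,2,8}
'b' @ 1: {3,4}
'c' @ 2: {5,6}
'c' @ 3: {1,7,10}
'a' @ 4: {11}  (accept∈set)
after full input: {11}  (accept=11 in)

Answer: ACCEPT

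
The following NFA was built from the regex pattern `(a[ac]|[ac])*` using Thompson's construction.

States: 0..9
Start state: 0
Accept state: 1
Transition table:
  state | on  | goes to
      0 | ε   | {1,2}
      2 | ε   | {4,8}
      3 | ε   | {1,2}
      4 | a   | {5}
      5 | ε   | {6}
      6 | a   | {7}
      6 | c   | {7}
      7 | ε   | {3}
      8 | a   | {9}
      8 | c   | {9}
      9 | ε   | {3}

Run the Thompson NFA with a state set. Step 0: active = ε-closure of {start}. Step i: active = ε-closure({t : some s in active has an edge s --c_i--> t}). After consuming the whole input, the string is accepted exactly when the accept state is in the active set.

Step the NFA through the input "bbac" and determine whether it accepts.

start: ε-closure({0}) = {0,1,2,4,8}
'b' @ 1: {}  — dead — no transitions
rest 'bac' ignored (set empty)
after full input: {}  (accept=1 not in)

Answer: REJECT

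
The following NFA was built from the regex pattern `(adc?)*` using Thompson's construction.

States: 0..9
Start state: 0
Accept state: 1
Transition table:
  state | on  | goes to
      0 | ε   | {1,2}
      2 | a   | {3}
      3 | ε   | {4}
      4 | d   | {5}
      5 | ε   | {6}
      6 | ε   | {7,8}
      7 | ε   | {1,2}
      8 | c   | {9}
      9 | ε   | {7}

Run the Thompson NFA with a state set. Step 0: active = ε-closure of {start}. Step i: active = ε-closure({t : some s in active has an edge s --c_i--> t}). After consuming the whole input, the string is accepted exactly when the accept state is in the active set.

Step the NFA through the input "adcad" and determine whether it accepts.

Answer: ACCEPT

Derivation:
S₀ = ε-closure({0}) = {0,1,2}
'a' @ 1: {3,4}
'd' @ 2: {1,2,5,6,7,8}  (accept∈set)
'c' @ 3: {1,2,7,9}  (accept∈set)
'a' @ 4: {3,4}
'd' @ 5: {1,2,5,6,7,8}  (accept∈set)
final: {1,2,5,6,7,8}; accept 1 in set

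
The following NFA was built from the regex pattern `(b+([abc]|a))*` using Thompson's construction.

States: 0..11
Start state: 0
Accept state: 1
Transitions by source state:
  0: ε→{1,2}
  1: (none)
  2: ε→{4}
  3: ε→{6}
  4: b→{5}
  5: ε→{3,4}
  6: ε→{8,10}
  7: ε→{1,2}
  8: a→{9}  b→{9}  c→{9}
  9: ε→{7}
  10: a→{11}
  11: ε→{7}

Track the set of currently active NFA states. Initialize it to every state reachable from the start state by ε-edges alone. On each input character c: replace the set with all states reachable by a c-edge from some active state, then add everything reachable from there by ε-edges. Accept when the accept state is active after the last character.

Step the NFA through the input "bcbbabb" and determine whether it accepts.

initial (ε-close {0}): {0,1,2,4}
'b' @ 1: {3,4,5,6,8,10}
'c' @ 2: {1,2,4,7,9}  ✓accept
'b' @ 3: {3,4,5,6,8,10}
'b' @ 4: {1,2,3,4,5,6,7,8,9,10}  ✓accept
'a' @ 5: {1,2,4,7,9,11}  ✓accept
'b' @ 6: {3,4,5,6,8,10}
'b' @ 7: {1,2,3,4,5,6,7,8,9,10}  ✓accept
final: {1,2,3,4,5,6,7,8,9,10}; accept 1 in set

Answer: ACCEPT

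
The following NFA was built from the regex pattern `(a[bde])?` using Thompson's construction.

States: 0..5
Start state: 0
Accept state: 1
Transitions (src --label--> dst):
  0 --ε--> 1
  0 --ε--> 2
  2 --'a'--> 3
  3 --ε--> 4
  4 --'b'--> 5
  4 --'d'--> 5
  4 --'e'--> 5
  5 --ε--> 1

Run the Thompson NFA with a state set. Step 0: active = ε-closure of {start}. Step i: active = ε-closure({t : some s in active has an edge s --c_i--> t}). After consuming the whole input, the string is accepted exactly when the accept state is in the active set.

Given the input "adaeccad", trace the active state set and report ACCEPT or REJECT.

initial (ε-close {0}): {0,1,2}
'a' @ 1: {3,4}
'd' @ 2: {1,5}  (accept∈set)
'a' @ 3: {}  — dead — no transitions
rest 'eccad' ignored (set empty)
after full input: {}  (accept=1 not in)

Answer: REJECT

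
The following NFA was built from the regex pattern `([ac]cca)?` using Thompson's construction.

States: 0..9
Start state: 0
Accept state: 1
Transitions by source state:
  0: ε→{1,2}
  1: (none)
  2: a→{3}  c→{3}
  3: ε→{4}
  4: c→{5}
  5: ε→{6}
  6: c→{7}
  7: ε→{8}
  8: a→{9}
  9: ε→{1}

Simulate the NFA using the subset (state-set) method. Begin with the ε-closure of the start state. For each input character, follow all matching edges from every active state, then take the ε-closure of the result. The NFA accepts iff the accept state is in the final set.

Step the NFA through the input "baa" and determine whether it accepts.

Answer: REJECT

Steps:
S₀ = ε-closure({0}) = {0,1,2}
'b' @ 1: {}  — no active states
rest 'aa' ignored (set empty)
after full input: {}  (accept=1 not in)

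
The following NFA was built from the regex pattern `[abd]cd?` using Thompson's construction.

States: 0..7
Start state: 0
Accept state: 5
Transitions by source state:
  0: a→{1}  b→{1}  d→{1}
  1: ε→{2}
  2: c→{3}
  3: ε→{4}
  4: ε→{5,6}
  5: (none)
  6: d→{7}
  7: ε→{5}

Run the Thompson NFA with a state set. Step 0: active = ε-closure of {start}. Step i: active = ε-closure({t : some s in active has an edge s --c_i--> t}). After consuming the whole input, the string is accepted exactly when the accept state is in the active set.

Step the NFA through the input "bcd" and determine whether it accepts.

Answer: ACCEPT

Steps:
start: ε-closure({0}) = {0}
'b' @ 1: {1,2}
'c' @ 2: {3,4,5,6}  (accept∈set)
'd' @ 3: {5,7}  (accept∈set)
final: {5,7}; accept 5 in set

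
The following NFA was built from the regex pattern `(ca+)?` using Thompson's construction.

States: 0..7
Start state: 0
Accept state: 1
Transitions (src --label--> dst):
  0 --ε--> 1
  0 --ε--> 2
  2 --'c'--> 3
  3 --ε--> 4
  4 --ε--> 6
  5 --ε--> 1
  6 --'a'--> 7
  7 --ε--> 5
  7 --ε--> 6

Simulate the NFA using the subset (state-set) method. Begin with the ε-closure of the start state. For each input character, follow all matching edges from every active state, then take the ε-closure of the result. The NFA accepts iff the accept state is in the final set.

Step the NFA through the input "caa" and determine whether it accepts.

Answer: ACCEPT

Trace:
initial (ε-close {0}): {0,1,2}
'c' @ 1: {3,4,6}
'a' @ 2: {1,5,6,7}  ✓accept
'a' @ 3: {1,5,6,7}  ✓accept
after full input: {1,5,6,7}  (accept=1 in)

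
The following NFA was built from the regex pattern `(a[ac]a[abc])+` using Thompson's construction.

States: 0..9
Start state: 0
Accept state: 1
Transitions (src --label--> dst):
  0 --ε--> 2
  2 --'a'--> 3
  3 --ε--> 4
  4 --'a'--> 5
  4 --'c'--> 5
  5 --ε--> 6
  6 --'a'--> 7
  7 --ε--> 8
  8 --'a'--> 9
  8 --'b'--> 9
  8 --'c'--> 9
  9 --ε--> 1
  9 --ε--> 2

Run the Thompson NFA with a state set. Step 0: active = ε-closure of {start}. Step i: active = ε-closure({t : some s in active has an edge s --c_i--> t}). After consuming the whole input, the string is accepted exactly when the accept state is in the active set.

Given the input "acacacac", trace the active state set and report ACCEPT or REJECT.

S₀ = ε-closure({0}) = {0,2}
'a' @ 1: {3,4}
'c' @ 2: {5,6}
'a' @ 3: {7,8}
'c' @ 4: {1,2,9}  ✓accept
'a' @ 5: {3,4}
'c' @ 6: {5,6}
'a' @ 7: {7,8}
'c' @ 8: {1,2,9}  ✓accept
after full input: {1,2,9}  (accept=1 in)

Answer: ACCEPT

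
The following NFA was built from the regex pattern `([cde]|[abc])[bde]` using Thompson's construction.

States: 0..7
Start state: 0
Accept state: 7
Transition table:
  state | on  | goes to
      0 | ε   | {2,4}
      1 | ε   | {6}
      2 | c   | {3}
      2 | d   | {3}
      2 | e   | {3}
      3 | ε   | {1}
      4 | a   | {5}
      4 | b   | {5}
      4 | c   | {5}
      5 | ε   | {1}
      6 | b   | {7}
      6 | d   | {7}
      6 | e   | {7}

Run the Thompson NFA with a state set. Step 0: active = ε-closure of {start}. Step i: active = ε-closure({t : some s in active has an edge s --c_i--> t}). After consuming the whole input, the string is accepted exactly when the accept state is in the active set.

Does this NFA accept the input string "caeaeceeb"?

start: ε-closure({0}) = {0,2,4}
'c' @ 1: {1,3,5,6}
'a' @ 2: {}  — state set empty
rest 'eaeceeb' ignored (set empty)
end set {} — state 7 not in

Answer: REJECT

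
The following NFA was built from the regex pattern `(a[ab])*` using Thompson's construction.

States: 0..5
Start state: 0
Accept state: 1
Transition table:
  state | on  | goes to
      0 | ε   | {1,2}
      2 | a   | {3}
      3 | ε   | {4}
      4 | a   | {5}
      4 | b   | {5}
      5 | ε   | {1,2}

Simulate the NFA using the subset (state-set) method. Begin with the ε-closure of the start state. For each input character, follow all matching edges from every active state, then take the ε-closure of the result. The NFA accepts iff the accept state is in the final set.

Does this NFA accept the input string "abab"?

Answer: ACCEPT

Trace:
S₀ = ε-closure({0}) = {0,1,2}
'a' @ 1: {3,4}
'b' @ 2: {1,2,5}  (accept∈set)
'a' @ 3: {3,4}
'b' @ 4: {1,2,5}  (accept∈set)
after full input: {1,2,5}  (accept=1 in)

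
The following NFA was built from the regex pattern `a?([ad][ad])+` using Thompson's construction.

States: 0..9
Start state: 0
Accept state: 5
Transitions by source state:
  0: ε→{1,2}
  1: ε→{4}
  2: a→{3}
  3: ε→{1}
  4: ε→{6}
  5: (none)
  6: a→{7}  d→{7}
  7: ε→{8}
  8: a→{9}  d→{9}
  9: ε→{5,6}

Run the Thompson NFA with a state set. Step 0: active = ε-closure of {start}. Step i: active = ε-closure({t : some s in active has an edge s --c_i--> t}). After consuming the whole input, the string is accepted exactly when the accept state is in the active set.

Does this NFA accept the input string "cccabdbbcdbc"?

initial (ε-close {0}): {0,1,2,4,6}
'c' @ 1: {}  — no active states
rest 'ccabdbbcdbc' ignored (set empty)
after full input: {}  (accept=5 not in)

Answer: REJECT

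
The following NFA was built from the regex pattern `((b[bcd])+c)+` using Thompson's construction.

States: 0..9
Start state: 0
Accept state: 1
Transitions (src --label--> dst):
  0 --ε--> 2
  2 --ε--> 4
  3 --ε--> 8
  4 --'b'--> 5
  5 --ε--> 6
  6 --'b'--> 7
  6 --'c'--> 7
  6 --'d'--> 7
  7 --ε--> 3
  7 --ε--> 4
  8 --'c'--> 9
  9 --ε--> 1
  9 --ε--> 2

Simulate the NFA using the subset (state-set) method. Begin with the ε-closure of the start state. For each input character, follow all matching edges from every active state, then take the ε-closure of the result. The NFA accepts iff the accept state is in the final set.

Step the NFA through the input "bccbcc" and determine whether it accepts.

S₀ = ε-closure({0}) = {0,2,4}
'b' @ 1: {5,6}
'c' @ 2: {3,4,7,8}
'c' @ 3: {1,2,4,9}  (accept∈set)
'b' @ 4: {5,6}
'c' @ 5: {3,4,7,8}
'c' @ 6: {1,2,4,9}  (accept∈set)
after full input: {1,2,4,9}  (accept=1 in)

Answer: ACCEPT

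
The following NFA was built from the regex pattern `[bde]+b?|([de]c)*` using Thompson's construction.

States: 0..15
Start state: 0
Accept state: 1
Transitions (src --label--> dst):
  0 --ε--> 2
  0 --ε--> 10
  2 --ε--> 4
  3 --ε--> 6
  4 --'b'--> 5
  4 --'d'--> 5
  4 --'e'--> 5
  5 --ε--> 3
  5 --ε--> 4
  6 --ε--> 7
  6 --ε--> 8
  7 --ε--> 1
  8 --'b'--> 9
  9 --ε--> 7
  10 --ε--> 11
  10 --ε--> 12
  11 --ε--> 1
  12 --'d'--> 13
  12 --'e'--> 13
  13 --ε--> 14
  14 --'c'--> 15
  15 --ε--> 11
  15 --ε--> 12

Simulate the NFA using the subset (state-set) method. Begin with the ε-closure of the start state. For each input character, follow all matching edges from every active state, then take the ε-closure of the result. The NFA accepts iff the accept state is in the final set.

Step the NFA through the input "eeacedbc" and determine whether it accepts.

Answer: REJECT

Steps:
S₀ = ε-closure({0}) = {0,1,2,4,10,11,12}
'e' @ 1: {1,3,4,5,6,7,8,13,14}  [accepting]
'e' @ 2: {1,3,4,5,6,7,8}  [accepting]
'a' @ 3: {}  — dead — no transitions
rest 'cedbc' ignored (set empty)
final: {}; accept 1 not in set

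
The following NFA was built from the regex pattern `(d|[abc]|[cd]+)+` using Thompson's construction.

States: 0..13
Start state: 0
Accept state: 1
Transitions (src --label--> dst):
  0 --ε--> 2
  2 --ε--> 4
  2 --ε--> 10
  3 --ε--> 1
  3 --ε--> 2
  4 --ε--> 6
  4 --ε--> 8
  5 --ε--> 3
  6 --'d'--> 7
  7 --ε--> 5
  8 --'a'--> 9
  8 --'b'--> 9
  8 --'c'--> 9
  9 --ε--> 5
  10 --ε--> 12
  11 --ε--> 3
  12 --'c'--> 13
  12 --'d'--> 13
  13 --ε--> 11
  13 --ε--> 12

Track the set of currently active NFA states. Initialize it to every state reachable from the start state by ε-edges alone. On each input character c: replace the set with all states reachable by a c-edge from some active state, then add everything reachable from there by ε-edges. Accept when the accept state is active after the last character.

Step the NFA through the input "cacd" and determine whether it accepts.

Answer: ACCEPT

Steps:
initial (ε-close {0}): {0,2,4,6,8,10,12}
'c' @ 1: {1,2,3,4,5,6,8,9,10,11,12,13}  ✓accept
'a' @ 2: {1,2,3,4,5,6,8,9,10,12}  ✓accept
'c' @ 3: {1,2,3,4,5,6,8,9,10,11,12,13}  ✓accept
'd' @ 4: {1,2,3,4,5,6,7,8,10,11,12,13}  ✓accept
after full input: {1,2,3,4,5,6,7,8,10,11,12,13}  (accept=1 in)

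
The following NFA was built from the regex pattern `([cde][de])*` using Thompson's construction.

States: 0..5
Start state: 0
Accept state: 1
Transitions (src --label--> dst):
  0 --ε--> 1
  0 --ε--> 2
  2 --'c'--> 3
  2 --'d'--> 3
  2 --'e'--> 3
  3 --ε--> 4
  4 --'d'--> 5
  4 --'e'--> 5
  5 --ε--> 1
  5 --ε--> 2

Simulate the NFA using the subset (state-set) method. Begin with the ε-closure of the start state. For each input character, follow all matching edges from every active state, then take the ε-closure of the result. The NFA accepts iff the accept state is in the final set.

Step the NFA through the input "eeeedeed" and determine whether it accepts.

Answer: ACCEPT

Steps:
S₀ = ε-closure({0}) = {0,1,2}
'e' @ 1: {3,4}
'e' @ 2: {1,2,5}  ✓accept
'e' @ 3: {3,4}
'e' @ 4: {1,2,5}  ✓accept
'd' @ 5: {3,4}
'e' @ 6: {1,2,5}  ✓accept
'e' @ 7: {3,4}
'd' @ 8: {1,2,5}  ✓accept
end set {1,2,5} — state 1 in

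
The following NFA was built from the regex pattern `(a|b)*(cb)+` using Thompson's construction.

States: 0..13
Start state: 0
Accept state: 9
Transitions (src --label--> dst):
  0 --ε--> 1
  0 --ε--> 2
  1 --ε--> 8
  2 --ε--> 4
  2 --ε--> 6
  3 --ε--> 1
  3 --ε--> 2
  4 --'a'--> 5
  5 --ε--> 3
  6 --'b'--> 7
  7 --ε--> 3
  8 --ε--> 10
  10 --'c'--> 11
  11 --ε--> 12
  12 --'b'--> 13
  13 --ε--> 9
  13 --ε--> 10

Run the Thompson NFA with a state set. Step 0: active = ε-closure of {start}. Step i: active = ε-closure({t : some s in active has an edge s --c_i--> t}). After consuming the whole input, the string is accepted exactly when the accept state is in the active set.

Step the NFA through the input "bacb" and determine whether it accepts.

Answer: ACCEPT

Steps:
S₀ = ε-closure({0}) = {0,1,2,4,6,8,10}
'b' @ 1: {1,2,3,4,6,7,8,10}
'a' @ 2: {1,2,3,4,5,6,8,10}
'c' @ 3: {11,12}
'b' @ 4: {9,10,13}  ✓accept
final: {9,10,13}; accept 9 in set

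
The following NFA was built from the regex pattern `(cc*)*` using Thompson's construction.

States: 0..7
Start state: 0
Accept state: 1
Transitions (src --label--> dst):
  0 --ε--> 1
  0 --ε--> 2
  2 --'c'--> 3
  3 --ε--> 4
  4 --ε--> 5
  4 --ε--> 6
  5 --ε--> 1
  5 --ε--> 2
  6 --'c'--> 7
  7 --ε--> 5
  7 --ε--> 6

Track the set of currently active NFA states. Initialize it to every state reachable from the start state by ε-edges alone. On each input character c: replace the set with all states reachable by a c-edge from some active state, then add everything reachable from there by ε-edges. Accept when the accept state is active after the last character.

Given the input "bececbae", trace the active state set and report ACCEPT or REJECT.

start: ε-closure({0}) = {0,1,2}
'b' @ 1: {}  — state set empty
rest 'ececbae' ignored (set empty)
end set {} — state 1 not in

Answer: REJECT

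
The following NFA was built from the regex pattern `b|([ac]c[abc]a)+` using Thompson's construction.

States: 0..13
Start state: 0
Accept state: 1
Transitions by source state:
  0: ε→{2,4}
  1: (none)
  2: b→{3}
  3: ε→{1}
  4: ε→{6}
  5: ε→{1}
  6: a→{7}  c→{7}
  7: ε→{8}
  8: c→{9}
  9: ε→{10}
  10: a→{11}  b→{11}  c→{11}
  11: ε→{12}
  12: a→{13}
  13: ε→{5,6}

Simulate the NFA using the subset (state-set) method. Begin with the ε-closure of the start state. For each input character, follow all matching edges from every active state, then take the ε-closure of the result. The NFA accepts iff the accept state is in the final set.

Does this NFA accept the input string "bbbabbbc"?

S₀ = ε-closure({0}) = {0,2,4,6}
'b' @ 1: {1,3}  [accepting]
'b' @ 2: {}  — no active states
rest 'babbbc' ignored (set empty)
final: {}; accept 1 not in set

Answer: REJECT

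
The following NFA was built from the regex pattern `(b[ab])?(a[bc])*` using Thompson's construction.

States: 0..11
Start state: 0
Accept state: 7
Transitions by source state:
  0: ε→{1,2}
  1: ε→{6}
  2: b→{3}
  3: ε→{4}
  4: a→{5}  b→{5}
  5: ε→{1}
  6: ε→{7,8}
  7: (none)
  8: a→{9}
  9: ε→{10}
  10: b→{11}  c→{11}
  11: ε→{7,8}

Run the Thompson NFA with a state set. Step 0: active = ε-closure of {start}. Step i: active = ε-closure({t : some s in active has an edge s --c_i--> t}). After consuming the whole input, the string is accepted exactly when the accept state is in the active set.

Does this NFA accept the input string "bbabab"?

start: ε-closure({0}) = {0,1,2,6,7,8}
'b' @ 1: {3,4}
'b' @ 2: {1,5,6,7,8}  [accepting]
'a' @ 3: {9,10}
'b' @ 4: {7,8,11}  [accepting]
'a' @ 5: {9,10}
'b' @ 6: {7,8,11}  [accepting]
end set {7,8,11} — state 7 in

Answer: ACCEPT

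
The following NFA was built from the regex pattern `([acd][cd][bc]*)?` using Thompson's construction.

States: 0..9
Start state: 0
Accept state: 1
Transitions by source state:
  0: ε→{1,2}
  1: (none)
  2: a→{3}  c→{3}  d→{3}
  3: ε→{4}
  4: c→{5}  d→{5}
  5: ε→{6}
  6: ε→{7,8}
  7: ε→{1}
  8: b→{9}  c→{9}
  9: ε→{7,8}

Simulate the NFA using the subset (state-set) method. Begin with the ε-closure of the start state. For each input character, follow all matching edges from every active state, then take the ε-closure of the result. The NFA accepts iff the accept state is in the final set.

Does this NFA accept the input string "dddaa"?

S₀ = ε-closure({0}) = {0,1,2}
'd' @ 1: {3,4}
'd' @ 2: {1,5,6,7,8}  (accept∈set)
'd' @ 3: {}  — no active states
rest 'aa' ignored (set empty)
after full input: {}  (accept=1 not in)

Answer: REJECT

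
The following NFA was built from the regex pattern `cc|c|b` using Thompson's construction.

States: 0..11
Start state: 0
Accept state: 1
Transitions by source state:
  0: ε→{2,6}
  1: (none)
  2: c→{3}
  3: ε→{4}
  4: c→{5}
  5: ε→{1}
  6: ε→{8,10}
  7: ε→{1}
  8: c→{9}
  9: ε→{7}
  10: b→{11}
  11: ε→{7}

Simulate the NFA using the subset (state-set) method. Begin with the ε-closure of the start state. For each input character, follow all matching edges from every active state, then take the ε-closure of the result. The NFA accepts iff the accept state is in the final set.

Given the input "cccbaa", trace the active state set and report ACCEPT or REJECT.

start: ε-closure({0}) = {0,2,6,8,10}
'c' @ 1: {1,3,4,7,9}  (accept∈set)
'c' @ 2: {1,5}  (accept∈set)
'c' @ 3: {}  — state set empty
rest 'baa' ignored (set empty)
end set {} — state 1 not in

Answer: REJECT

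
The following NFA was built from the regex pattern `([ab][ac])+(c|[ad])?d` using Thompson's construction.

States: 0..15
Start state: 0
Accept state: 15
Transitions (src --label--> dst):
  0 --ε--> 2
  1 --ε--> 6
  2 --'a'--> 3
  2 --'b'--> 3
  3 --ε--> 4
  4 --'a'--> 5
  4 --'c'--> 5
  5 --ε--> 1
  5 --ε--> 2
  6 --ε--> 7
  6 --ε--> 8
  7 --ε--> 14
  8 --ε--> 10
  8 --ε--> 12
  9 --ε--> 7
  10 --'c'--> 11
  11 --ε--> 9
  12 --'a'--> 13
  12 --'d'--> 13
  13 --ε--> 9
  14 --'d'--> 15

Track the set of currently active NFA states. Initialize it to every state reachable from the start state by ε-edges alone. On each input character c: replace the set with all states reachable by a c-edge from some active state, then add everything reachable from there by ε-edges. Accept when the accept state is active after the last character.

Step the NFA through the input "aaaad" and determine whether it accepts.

start: ε-closure({0}) = {0,2}
'a' @ 1: {3,4}
'a' @ 2: {1,2,5,6,7,8,10,12,14}
'a' @ 3: {3,4,7,9,13,14}
'a' @ 4: {1,2,5,6,7,8,10,12,14}
'd' @ 5: {7,9,13,14,15}  [accepting]
end set {7,9,13,14,15} — state 15 in

Answer: ACCEPT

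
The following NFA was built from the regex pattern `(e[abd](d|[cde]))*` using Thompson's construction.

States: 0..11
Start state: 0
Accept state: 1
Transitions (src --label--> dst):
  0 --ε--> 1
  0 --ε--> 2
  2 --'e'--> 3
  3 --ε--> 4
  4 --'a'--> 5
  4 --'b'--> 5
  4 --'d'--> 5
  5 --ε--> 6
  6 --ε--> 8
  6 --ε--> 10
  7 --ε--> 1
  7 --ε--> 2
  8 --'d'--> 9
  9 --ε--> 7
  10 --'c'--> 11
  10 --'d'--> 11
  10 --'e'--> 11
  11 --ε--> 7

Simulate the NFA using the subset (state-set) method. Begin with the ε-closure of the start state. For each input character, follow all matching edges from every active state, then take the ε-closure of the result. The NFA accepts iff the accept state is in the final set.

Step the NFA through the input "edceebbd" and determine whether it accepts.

Answer: REJECT

Steps:
initial (ε-close {0}): {0,1,2}
'e' @ 1: {3,4}
'd' @ 2: {5,6,8,10}
'c' @ 3: {1,2,7,11}  [accepting]
'e' @ 4: {3,4}
'e' @ 5: {}  — dead — no transitions
rest 'bbd' ignored (set empty)
end set {} — state 1 not in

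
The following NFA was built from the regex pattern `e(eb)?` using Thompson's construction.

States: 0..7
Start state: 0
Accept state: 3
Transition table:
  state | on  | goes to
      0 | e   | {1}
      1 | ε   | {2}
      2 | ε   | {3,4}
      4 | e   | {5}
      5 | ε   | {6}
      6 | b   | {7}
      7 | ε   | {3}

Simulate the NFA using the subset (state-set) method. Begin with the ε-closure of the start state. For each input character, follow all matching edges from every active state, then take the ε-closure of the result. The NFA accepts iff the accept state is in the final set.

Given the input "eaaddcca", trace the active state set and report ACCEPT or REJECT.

start: ε-closure({0}) = {0}
'e' @ 1: {1,2,3,4}  ✓accept
'a' @ 2: {}  — no active states
rest 'addcca' ignored (set empty)
final: {}; accept 3 not in set

Answer: REJECT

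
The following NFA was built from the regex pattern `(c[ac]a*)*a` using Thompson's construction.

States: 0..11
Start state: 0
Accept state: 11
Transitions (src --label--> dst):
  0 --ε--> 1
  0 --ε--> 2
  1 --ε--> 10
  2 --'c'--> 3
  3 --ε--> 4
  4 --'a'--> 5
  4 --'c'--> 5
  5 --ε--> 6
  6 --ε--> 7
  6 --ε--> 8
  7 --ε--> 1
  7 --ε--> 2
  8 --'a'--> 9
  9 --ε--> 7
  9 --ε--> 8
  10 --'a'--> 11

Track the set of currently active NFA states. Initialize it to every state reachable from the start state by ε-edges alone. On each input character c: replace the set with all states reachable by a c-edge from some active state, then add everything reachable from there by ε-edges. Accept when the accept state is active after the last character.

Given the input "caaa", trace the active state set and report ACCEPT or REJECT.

Answer: ACCEPT

Steps:
initial (ε-close {0}): {0,1,2,10}
'c' @ 1: {3,4}
'a' @ 2: {1,2,5,6,7,8,10}
'a' @ 3: {1,2,7,8,9,10,11}  ✓accept
'a' @ 4: {1,2,7,8,9,10,11}  ✓accept
final: {1,2,7,8,9,10,11}; accept 11 in set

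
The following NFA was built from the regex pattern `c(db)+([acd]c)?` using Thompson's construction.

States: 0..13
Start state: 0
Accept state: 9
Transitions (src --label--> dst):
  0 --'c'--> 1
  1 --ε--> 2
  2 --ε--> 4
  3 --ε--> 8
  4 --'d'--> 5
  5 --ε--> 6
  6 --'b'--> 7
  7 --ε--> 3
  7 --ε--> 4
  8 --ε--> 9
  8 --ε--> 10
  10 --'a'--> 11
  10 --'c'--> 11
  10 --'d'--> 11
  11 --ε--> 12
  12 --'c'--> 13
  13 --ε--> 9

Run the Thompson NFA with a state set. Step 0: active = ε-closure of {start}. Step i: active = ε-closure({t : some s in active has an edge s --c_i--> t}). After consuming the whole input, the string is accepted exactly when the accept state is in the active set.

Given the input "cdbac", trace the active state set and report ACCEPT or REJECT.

Answer: ACCEPT

Derivation:
start: ε-closure({0}) = {0}
'c' @ 1: {1,2,4}
'd' @ 2: {5,6}
'b' @ 3: {3,4,7,8,9,10}  ✓accept
'a' @ 4: {11,12}
'c' @ 5: {9,13}  ✓accept
final: {9,13}; accept 9 in set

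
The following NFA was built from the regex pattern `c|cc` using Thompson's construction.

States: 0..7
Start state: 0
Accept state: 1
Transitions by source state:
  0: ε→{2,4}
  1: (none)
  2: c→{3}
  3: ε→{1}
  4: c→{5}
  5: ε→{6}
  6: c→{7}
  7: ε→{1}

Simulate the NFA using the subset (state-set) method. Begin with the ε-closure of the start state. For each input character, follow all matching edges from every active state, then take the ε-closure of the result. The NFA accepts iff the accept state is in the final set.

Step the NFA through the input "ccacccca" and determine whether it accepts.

Answer: REJECT

Derivation:
S₀ = ε-closure({0}) = {0,2,4}
'c' @ 1: {1,3,5,6}  (accept∈set)
'c' @ 2: {1,7}  (accept∈set)
'a' @ 3: {}  — no active states
rest 'cccca' ignored (set empty)
end set {} — state 1 not in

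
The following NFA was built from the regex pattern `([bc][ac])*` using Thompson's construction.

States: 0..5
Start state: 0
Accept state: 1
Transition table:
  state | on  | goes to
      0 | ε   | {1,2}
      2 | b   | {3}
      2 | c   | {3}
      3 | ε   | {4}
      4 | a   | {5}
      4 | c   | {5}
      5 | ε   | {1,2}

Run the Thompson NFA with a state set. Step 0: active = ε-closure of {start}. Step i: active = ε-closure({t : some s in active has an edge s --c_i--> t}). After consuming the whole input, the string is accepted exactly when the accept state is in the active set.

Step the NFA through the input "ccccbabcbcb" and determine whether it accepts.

Answer: REJECT

Steps:
initial (ε-close {0}): {0,1,2}
'c' @ 1: {3,4}
'c' @ 2: {1,2,5}  [accepting]
'c' @ 3: {3,4}
'c' @ 4: {1,2,5}  [accepting]
'b' @ 5: {3,4}
'a' @ 6: {1,2,5}  [accepting]
'b' @ 7: {3,4}
'c' @ 8: {1,2,5}  [accepting]
'b' @ 9: {3,4}
'c' @ 10: {1,2,5}  [accepting]
'b' @ 11: {3,4}
end set {3,4} — state 1 not in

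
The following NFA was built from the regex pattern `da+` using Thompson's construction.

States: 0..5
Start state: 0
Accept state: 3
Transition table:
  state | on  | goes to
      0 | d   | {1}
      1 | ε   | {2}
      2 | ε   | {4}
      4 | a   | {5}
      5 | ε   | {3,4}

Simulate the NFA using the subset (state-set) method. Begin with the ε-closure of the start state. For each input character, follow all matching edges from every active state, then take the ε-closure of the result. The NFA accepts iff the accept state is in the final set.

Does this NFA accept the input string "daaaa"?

Answer: ACCEPT

Trace:
start: ε-closure({0}) = {0}
'd' @ 1: {1,2,4}
'a' @ 2: {3,4,5}  [accepting]
'a' @ 3: {3,4,5}  [accepting]
'a' @ 4: {3,4,5}  [accepting]
'a' @ 5: {3,4,5}  [accepting]
after full input: {3,4,5}  (accept=3 in)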